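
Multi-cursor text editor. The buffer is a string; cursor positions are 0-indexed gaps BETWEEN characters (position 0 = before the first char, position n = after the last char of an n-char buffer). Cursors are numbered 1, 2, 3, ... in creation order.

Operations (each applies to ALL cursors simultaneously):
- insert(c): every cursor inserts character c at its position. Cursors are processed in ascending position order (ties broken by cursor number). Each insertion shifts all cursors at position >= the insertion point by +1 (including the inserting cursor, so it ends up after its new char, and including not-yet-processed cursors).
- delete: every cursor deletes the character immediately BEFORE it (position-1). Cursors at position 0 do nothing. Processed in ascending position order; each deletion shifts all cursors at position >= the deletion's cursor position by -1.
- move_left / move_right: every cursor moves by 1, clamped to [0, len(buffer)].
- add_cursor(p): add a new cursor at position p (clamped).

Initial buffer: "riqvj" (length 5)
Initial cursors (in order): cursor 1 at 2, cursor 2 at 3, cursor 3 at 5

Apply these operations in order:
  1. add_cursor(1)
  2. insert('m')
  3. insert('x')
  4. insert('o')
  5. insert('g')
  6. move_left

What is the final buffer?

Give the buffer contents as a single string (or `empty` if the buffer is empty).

After op 1 (add_cursor(1)): buffer="riqvj" (len 5), cursors c4@1 c1@2 c2@3 c3@5, authorship .....
After op 2 (insert('m')): buffer="rmimqmvjm" (len 9), cursors c4@2 c1@4 c2@6 c3@9, authorship .4.1.2..3
After op 3 (insert('x')): buffer="rmximxqmxvjmx" (len 13), cursors c4@3 c1@6 c2@9 c3@13, authorship .44.11.22..33
After op 4 (insert('o')): buffer="rmxoimxoqmxovjmxo" (len 17), cursors c4@4 c1@8 c2@12 c3@17, authorship .444.111.222..333
After op 5 (insert('g')): buffer="rmxogimxogqmxogvjmxog" (len 21), cursors c4@5 c1@10 c2@15 c3@21, authorship .4444.1111.2222..3333
After op 6 (move_left): buffer="rmxogimxogqmxogvjmxog" (len 21), cursors c4@4 c1@9 c2@14 c3@20, authorship .4444.1111.2222..3333

Answer: rmxogimxogqmxogvjmxog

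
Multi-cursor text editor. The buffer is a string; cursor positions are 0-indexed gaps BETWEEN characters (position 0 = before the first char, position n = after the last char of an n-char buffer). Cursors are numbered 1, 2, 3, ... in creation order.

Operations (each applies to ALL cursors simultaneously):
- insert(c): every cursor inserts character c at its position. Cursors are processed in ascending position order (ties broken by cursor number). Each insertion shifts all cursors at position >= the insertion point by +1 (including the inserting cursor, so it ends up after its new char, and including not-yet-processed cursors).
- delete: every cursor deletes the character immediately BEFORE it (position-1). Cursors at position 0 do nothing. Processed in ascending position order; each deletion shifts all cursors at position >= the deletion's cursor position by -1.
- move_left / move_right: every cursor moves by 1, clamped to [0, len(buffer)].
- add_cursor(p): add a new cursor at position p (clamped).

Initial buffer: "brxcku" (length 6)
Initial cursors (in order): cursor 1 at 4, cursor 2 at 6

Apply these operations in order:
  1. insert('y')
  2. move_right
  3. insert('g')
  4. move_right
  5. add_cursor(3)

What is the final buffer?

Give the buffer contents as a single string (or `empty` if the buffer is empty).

After op 1 (insert('y')): buffer="brxcykuy" (len 8), cursors c1@5 c2@8, authorship ....1..2
After op 2 (move_right): buffer="brxcykuy" (len 8), cursors c1@6 c2@8, authorship ....1..2
After op 3 (insert('g')): buffer="brxcykguyg" (len 10), cursors c1@7 c2@10, authorship ....1.1.22
After op 4 (move_right): buffer="brxcykguyg" (len 10), cursors c1@8 c2@10, authorship ....1.1.22
After op 5 (add_cursor(3)): buffer="brxcykguyg" (len 10), cursors c3@3 c1@8 c2@10, authorship ....1.1.22

Answer: brxcykguyg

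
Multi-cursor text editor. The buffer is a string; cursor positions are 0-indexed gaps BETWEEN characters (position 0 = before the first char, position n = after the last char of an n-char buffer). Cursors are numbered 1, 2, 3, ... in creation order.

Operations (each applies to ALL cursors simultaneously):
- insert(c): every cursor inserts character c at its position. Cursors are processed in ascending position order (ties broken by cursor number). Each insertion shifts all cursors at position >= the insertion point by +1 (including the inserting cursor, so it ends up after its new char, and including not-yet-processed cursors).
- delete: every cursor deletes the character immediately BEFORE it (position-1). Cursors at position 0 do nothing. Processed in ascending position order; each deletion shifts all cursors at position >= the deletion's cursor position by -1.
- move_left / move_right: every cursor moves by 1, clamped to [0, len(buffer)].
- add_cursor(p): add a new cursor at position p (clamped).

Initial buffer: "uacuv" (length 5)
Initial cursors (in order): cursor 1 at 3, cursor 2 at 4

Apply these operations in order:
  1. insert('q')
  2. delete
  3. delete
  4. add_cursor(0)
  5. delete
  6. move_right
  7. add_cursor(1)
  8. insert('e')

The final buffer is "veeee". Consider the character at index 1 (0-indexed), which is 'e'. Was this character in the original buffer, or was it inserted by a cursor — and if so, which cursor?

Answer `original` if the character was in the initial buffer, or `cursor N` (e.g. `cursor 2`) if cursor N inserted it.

Answer: cursor 1

Derivation:
After op 1 (insert('q')): buffer="uacquqv" (len 7), cursors c1@4 c2@6, authorship ...1.2.
After op 2 (delete): buffer="uacuv" (len 5), cursors c1@3 c2@4, authorship .....
After op 3 (delete): buffer="uav" (len 3), cursors c1@2 c2@2, authorship ...
After op 4 (add_cursor(0)): buffer="uav" (len 3), cursors c3@0 c1@2 c2@2, authorship ...
After op 5 (delete): buffer="v" (len 1), cursors c1@0 c2@0 c3@0, authorship .
After op 6 (move_right): buffer="v" (len 1), cursors c1@1 c2@1 c3@1, authorship .
After op 7 (add_cursor(1)): buffer="v" (len 1), cursors c1@1 c2@1 c3@1 c4@1, authorship .
After op 8 (insert('e')): buffer="veeee" (len 5), cursors c1@5 c2@5 c3@5 c4@5, authorship .1234
Authorship (.=original, N=cursor N): . 1 2 3 4
Index 1: author = 1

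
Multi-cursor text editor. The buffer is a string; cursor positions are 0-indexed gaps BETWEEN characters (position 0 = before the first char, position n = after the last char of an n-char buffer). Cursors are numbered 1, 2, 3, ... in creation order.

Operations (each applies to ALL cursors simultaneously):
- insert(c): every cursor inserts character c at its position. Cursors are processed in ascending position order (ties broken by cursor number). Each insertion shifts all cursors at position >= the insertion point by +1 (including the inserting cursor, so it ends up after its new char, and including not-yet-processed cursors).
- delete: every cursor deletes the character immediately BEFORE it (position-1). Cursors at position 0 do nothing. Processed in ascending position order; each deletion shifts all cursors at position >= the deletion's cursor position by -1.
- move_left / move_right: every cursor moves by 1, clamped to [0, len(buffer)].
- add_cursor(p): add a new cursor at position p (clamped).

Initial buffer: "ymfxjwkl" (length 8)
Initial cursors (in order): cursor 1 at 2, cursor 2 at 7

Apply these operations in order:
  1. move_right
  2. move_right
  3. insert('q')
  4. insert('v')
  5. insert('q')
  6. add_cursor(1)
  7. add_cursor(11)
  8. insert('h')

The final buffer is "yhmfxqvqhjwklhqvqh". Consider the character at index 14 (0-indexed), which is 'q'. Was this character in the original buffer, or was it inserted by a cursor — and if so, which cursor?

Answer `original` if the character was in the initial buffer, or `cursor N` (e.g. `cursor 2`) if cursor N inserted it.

After op 1 (move_right): buffer="ymfxjwkl" (len 8), cursors c1@3 c2@8, authorship ........
After op 2 (move_right): buffer="ymfxjwkl" (len 8), cursors c1@4 c2@8, authorship ........
After op 3 (insert('q')): buffer="ymfxqjwklq" (len 10), cursors c1@5 c2@10, authorship ....1....2
After op 4 (insert('v')): buffer="ymfxqvjwklqv" (len 12), cursors c1@6 c2@12, authorship ....11....22
After op 5 (insert('q')): buffer="ymfxqvqjwklqvq" (len 14), cursors c1@7 c2@14, authorship ....111....222
After op 6 (add_cursor(1)): buffer="ymfxqvqjwklqvq" (len 14), cursors c3@1 c1@7 c2@14, authorship ....111....222
After op 7 (add_cursor(11)): buffer="ymfxqvqjwklqvq" (len 14), cursors c3@1 c1@7 c4@11 c2@14, authorship ....111....222
After op 8 (insert('h')): buffer="yhmfxqvqhjwklhqvqh" (len 18), cursors c3@2 c1@9 c4@14 c2@18, authorship .3...1111....42222
Authorship (.=original, N=cursor N): . 3 . . . 1 1 1 1 . . . . 4 2 2 2 2
Index 14: author = 2

Answer: cursor 2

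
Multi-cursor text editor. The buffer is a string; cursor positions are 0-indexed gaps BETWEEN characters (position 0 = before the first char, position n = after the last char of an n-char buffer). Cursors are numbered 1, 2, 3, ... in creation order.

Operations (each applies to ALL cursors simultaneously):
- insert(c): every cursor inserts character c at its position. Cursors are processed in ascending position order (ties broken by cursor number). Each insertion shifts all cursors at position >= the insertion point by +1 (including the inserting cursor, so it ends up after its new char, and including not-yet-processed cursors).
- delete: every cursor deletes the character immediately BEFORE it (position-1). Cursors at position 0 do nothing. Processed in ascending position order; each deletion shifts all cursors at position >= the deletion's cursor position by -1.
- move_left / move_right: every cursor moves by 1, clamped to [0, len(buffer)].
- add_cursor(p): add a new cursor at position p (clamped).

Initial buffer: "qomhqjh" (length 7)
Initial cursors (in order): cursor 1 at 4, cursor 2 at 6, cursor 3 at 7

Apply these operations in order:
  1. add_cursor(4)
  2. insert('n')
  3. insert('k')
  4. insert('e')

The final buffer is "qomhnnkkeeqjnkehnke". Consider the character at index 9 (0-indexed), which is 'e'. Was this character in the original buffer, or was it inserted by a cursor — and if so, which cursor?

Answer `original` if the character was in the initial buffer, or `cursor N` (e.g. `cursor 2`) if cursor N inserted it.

After op 1 (add_cursor(4)): buffer="qomhqjh" (len 7), cursors c1@4 c4@4 c2@6 c3@7, authorship .......
After op 2 (insert('n')): buffer="qomhnnqjnhn" (len 11), cursors c1@6 c4@6 c2@9 c3@11, authorship ....14..2.3
After op 3 (insert('k')): buffer="qomhnnkkqjnkhnk" (len 15), cursors c1@8 c4@8 c2@12 c3@15, authorship ....1414..22.33
After op 4 (insert('e')): buffer="qomhnnkkeeqjnkehnke" (len 19), cursors c1@10 c4@10 c2@15 c3@19, authorship ....141414..222.333
Authorship (.=original, N=cursor N): . . . . 1 4 1 4 1 4 . . 2 2 2 . 3 3 3
Index 9: author = 4

Answer: cursor 4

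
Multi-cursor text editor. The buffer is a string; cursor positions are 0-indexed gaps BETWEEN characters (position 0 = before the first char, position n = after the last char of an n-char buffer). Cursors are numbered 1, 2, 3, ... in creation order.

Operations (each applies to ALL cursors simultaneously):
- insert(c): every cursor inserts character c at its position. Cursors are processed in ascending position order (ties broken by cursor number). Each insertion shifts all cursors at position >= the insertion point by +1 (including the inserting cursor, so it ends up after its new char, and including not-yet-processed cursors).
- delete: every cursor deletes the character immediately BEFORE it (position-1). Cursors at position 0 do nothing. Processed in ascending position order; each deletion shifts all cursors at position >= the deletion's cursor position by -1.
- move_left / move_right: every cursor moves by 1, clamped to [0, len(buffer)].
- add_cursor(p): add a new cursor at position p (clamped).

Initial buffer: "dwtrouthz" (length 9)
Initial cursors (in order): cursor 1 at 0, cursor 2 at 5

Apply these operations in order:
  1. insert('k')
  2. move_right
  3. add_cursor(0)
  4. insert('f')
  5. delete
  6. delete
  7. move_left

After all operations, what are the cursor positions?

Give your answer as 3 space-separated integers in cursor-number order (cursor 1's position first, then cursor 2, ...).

After op 1 (insert('k')): buffer="kdwtrokuthz" (len 11), cursors c1@1 c2@7, authorship 1.....2....
After op 2 (move_right): buffer="kdwtrokuthz" (len 11), cursors c1@2 c2@8, authorship 1.....2....
After op 3 (add_cursor(0)): buffer="kdwtrokuthz" (len 11), cursors c3@0 c1@2 c2@8, authorship 1.....2....
After op 4 (insert('f')): buffer="fkdfwtrokufthz" (len 14), cursors c3@1 c1@4 c2@11, authorship 31.1....2.2...
After op 5 (delete): buffer="kdwtrokuthz" (len 11), cursors c3@0 c1@2 c2@8, authorship 1.....2....
After op 6 (delete): buffer="kwtrokthz" (len 9), cursors c3@0 c1@1 c2@6, authorship 1....2...
After op 7 (move_left): buffer="kwtrokthz" (len 9), cursors c1@0 c3@0 c2@5, authorship 1....2...

Answer: 0 5 0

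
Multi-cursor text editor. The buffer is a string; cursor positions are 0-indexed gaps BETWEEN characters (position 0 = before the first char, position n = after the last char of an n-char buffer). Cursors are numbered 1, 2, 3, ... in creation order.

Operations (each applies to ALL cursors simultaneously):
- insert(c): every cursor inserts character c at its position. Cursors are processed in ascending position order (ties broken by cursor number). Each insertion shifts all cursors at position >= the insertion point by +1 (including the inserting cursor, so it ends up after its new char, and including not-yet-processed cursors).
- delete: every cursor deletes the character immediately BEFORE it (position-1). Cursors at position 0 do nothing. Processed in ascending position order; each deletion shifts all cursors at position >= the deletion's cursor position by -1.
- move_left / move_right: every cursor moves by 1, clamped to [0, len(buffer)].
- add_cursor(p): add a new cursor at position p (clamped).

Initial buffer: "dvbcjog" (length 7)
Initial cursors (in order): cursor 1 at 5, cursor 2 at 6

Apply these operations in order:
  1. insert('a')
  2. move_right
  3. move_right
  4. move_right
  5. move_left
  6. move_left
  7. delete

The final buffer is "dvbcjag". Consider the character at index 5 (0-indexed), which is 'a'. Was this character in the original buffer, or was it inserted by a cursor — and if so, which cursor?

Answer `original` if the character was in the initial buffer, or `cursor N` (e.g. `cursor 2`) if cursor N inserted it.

After op 1 (insert('a')): buffer="dvbcjaoag" (len 9), cursors c1@6 c2@8, authorship .....1.2.
After op 2 (move_right): buffer="dvbcjaoag" (len 9), cursors c1@7 c2@9, authorship .....1.2.
After op 3 (move_right): buffer="dvbcjaoag" (len 9), cursors c1@8 c2@9, authorship .....1.2.
After op 4 (move_right): buffer="dvbcjaoag" (len 9), cursors c1@9 c2@9, authorship .....1.2.
After op 5 (move_left): buffer="dvbcjaoag" (len 9), cursors c1@8 c2@8, authorship .....1.2.
After op 6 (move_left): buffer="dvbcjaoag" (len 9), cursors c1@7 c2@7, authorship .....1.2.
After op 7 (delete): buffer="dvbcjag" (len 7), cursors c1@5 c2@5, authorship .....2.
Authorship (.=original, N=cursor N): . . . . . 2 .
Index 5: author = 2

Answer: cursor 2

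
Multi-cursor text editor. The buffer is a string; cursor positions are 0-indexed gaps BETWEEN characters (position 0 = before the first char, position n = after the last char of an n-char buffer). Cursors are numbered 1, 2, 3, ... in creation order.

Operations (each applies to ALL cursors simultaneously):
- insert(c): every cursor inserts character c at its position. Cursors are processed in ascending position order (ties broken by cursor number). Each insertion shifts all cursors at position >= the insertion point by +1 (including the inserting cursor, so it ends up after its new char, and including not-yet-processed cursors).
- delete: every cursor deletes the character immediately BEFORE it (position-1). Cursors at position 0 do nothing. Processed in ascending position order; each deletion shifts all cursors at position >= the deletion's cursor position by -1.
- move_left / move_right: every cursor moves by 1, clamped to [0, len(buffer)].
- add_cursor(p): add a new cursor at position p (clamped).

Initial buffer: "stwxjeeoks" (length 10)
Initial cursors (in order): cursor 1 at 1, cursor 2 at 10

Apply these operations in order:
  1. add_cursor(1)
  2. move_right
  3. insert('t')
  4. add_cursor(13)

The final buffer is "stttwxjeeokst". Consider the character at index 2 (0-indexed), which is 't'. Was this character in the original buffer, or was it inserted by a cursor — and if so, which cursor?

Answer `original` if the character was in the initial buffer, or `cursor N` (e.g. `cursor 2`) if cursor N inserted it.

After op 1 (add_cursor(1)): buffer="stwxjeeoks" (len 10), cursors c1@1 c3@1 c2@10, authorship ..........
After op 2 (move_right): buffer="stwxjeeoks" (len 10), cursors c1@2 c3@2 c2@10, authorship ..........
After op 3 (insert('t')): buffer="stttwxjeeokst" (len 13), cursors c1@4 c3@4 c2@13, authorship ..13........2
After op 4 (add_cursor(13)): buffer="stttwxjeeokst" (len 13), cursors c1@4 c3@4 c2@13 c4@13, authorship ..13........2
Authorship (.=original, N=cursor N): . . 1 3 . . . . . . . . 2
Index 2: author = 1

Answer: cursor 1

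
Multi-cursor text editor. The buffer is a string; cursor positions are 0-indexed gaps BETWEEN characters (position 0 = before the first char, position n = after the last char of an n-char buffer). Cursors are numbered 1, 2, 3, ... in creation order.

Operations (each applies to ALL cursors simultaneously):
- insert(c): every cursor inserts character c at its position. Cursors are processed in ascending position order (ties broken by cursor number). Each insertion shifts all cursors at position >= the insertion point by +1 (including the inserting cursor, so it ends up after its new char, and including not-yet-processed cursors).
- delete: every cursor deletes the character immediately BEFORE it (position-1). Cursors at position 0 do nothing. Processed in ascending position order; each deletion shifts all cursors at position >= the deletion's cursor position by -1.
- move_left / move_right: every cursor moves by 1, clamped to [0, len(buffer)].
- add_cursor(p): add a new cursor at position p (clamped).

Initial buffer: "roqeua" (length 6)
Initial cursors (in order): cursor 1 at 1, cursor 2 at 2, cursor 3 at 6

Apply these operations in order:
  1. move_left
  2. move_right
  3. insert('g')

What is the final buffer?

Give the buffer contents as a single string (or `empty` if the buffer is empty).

Answer: rgogqeuag

Derivation:
After op 1 (move_left): buffer="roqeua" (len 6), cursors c1@0 c2@1 c3@5, authorship ......
After op 2 (move_right): buffer="roqeua" (len 6), cursors c1@1 c2@2 c3@6, authorship ......
After op 3 (insert('g')): buffer="rgogqeuag" (len 9), cursors c1@2 c2@4 c3@9, authorship .1.2....3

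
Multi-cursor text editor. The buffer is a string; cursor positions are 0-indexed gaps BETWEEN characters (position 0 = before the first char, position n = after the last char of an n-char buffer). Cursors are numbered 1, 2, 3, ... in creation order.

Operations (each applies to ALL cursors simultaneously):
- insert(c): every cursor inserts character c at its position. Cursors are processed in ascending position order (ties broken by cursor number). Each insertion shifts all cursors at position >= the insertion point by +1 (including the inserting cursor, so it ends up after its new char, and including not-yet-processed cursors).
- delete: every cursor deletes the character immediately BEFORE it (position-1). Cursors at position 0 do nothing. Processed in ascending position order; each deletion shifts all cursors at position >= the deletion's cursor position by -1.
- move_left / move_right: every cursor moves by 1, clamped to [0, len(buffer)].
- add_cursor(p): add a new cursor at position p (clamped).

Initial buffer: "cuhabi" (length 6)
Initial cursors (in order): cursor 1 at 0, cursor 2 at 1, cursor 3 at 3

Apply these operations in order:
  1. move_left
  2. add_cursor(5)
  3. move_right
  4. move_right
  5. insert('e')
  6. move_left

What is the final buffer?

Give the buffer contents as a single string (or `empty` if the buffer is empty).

After op 1 (move_left): buffer="cuhabi" (len 6), cursors c1@0 c2@0 c3@2, authorship ......
After op 2 (add_cursor(5)): buffer="cuhabi" (len 6), cursors c1@0 c2@0 c3@2 c4@5, authorship ......
After op 3 (move_right): buffer="cuhabi" (len 6), cursors c1@1 c2@1 c3@3 c4@6, authorship ......
After op 4 (move_right): buffer="cuhabi" (len 6), cursors c1@2 c2@2 c3@4 c4@6, authorship ......
After op 5 (insert('e')): buffer="cueehaebie" (len 10), cursors c1@4 c2@4 c3@7 c4@10, authorship ..12..3..4
After op 6 (move_left): buffer="cueehaebie" (len 10), cursors c1@3 c2@3 c3@6 c4@9, authorship ..12..3..4

Answer: cueehaebie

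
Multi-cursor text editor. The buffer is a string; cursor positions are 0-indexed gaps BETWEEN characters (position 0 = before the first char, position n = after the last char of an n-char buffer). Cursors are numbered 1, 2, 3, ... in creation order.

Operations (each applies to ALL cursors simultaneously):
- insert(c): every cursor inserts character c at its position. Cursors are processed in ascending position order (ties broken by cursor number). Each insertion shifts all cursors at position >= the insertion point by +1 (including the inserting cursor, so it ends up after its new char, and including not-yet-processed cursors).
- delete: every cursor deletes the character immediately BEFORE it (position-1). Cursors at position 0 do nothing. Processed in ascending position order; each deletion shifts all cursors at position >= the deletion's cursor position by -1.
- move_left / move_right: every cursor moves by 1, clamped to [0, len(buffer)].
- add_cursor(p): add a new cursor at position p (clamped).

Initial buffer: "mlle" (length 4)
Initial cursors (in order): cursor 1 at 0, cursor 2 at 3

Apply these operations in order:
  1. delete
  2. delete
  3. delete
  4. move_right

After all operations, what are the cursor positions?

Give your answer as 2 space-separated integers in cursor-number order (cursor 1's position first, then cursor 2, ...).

After op 1 (delete): buffer="mle" (len 3), cursors c1@0 c2@2, authorship ...
After op 2 (delete): buffer="me" (len 2), cursors c1@0 c2@1, authorship ..
After op 3 (delete): buffer="e" (len 1), cursors c1@0 c2@0, authorship .
After op 4 (move_right): buffer="e" (len 1), cursors c1@1 c2@1, authorship .

Answer: 1 1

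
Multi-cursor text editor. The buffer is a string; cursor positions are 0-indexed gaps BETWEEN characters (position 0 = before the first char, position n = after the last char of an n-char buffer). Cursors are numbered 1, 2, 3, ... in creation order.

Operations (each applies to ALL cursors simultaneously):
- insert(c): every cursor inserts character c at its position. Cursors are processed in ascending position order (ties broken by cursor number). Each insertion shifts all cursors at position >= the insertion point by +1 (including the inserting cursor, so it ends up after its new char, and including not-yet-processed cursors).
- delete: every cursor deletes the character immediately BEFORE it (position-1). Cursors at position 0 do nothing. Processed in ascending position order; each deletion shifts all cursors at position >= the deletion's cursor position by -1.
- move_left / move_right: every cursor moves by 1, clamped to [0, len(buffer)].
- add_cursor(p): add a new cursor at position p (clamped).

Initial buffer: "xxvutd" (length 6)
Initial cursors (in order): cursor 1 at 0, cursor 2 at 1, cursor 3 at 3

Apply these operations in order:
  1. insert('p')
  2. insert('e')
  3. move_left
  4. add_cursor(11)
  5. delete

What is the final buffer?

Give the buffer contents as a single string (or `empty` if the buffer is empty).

After op 1 (insert('p')): buffer="pxpxvputd" (len 9), cursors c1@1 c2@3 c3@6, authorship 1.2..3...
After op 2 (insert('e')): buffer="pexpexvpeutd" (len 12), cursors c1@2 c2@5 c3@9, authorship 11.22..33...
After op 3 (move_left): buffer="pexpexvpeutd" (len 12), cursors c1@1 c2@4 c3@8, authorship 11.22..33...
After op 4 (add_cursor(11)): buffer="pexpexvpeutd" (len 12), cursors c1@1 c2@4 c3@8 c4@11, authorship 11.22..33...
After op 5 (delete): buffer="exexveud" (len 8), cursors c1@0 c2@2 c3@5 c4@7, authorship 1.2..3..

Answer: exexveud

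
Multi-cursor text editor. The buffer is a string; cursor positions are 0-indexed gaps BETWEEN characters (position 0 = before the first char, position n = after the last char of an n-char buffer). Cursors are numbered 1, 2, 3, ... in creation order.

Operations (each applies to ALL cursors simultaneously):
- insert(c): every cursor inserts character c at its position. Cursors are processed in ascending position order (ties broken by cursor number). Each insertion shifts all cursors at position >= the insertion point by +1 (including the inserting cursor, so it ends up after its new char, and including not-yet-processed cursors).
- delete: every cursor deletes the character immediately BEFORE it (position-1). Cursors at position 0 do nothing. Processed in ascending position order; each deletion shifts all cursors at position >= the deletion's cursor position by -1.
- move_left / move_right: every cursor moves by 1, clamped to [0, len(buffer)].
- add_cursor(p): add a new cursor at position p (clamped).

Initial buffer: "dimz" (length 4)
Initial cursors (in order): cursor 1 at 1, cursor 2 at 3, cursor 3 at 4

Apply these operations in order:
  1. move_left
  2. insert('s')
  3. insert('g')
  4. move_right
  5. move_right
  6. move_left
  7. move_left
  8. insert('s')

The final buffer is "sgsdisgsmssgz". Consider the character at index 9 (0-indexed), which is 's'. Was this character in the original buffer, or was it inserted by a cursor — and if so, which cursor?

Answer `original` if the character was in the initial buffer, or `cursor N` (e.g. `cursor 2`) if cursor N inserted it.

After op 1 (move_left): buffer="dimz" (len 4), cursors c1@0 c2@2 c3@3, authorship ....
After op 2 (insert('s')): buffer="sdismsz" (len 7), cursors c1@1 c2@4 c3@6, authorship 1..2.3.
After op 3 (insert('g')): buffer="sgdisgmsgz" (len 10), cursors c1@2 c2@6 c3@9, authorship 11..22.33.
After op 4 (move_right): buffer="sgdisgmsgz" (len 10), cursors c1@3 c2@7 c3@10, authorship 11..22.33.
After op 5 (move_right): buffer="sgdisgmsgz" (len 10), cursors c1@4 c2@8 c3@10, authorship 11..22.33.
After op 6 (move_left): buffer="sgdisgmsgz" (len 10), cursors c1@3 c2@7 c3@9, authorship 11..22.33.
After op 7 (move_left): buffer="sgdisgmsgz" (len 10), cursors c1@2 c2@6 c3@8, authorship 11..22.33.
After op 8 (insert('s')): buffer="sgsdisgsmssgz" (len 13), cursors c1@3 c2@8 c3@11, authorship 111..222.333.
Authorship (.=original, N=cursor N): 1 1 1 . . 2 2 2 . 3 3 3 .
Index 9: author = 3

Answer: cursor 3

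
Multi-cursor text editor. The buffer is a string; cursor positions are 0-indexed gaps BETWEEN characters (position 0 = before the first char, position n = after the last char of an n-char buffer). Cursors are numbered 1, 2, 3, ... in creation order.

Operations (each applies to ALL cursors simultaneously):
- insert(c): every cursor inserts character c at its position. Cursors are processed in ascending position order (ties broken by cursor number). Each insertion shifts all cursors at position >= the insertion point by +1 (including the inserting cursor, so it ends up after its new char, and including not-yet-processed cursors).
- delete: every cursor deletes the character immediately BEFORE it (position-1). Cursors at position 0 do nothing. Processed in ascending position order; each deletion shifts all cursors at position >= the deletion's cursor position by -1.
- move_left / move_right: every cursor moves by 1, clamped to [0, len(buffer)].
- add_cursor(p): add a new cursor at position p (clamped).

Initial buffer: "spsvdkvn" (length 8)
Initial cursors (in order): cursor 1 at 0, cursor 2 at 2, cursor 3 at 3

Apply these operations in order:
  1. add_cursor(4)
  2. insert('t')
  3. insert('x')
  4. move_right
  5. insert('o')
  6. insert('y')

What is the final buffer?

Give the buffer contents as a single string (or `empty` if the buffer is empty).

After op 1 (add_cursor(4)): buffer="spsvdkvn" (len 8), cursors c1@0 c2@2 c3@3 c4@4, authorship ........
After op 2 (insert('t')): buffer="tsptstvtdkvn" (len 12), cursors c1@1 c2@4 c3@6 c4@8, authorship 1..2.3.4....
After op 3 (insert('x')): buffer="txsptxstxvtxdkvn" (len 16), cursors c1@2 c2@6 c3@9 c4@12, authorship 11..22.33.44....
After op 4 (move_right): buffer="txsptxstxvtxdkvn" (len 16), cursors c1@3 c2@7 c3@10 c4@13, authorship 11..22.33.44....
After op 5 (insert('o')): buffer="txsoptxsotxvotxdokvn" (len 20), cursors c1@4 c2@9 c3@13 c4@17, authorship 11.1.22.233.344.4...
After op 6 (insert('y')): buffer="txsoyptxsoytxvoytxdoykvn" (len 24), cursors c1@5 c2@11 c3@16 c4@21, authorship 11.11.22.2233.3344.44...

Answer: txsoyptxsoytxvoytxdoykvn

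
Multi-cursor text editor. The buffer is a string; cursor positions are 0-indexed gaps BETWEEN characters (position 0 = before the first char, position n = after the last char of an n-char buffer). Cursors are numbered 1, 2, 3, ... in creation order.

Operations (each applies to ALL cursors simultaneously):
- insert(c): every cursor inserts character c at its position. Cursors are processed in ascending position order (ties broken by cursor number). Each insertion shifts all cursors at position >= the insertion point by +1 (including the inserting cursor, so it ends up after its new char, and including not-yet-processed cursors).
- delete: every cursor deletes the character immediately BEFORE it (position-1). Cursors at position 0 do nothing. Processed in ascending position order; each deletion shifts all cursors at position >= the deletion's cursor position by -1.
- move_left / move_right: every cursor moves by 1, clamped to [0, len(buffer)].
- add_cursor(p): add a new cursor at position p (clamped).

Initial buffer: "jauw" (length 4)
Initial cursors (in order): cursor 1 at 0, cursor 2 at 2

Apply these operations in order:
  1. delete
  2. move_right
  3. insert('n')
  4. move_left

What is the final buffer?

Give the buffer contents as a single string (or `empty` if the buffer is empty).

After op 1 (delete): buffer="juw" (len 3), cursors c1@0 c2@1, authorship ...
After op 2 (move_right): buffer="juw" (len 3), cursors c1@1 c2@2, authorship ...
After op 3 (insert('n')): buffer="jnunw" (len 5), cursors c1@2 c2@4, authorship .1.2.
After op 4 (move_left): buffer="jnunw" (len 5), cursors c1@1 c2@3, authorship .1.2.

Answer: jnunw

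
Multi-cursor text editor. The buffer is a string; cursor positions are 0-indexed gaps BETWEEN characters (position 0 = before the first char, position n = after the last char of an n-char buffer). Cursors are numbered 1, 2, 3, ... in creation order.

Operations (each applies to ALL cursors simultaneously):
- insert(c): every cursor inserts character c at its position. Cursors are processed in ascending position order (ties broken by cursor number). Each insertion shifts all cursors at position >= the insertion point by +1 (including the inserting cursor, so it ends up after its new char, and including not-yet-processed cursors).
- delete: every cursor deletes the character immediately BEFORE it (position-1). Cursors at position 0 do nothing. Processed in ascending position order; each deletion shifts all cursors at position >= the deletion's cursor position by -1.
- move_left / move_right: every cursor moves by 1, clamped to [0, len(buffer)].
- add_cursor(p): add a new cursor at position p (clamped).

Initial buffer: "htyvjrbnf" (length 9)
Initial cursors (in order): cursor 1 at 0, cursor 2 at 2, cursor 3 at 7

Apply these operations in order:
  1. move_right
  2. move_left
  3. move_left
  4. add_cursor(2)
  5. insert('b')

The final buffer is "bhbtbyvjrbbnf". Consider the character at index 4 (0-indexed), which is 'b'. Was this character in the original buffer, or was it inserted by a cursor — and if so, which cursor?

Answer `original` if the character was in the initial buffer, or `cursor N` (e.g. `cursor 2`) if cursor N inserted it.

Answer: cursor 4

Derivation:
After op 1 (move_right): buffer="htyvjrbnf" (len 9), cursors c1@1 c2@3 c3@8, authorship .........
After op 2 (move_left): buffer="htyvjrbnf" (len 9), cursors c1@0 c2@2 c3@7, authorship .........
After op 3 (move_left): buffer="htyvjrbnf" (len 9), cursors c1@0 c2@1 c3@6, authorship .........
After op 4 (add_cursor(2)): buffer="htyvjrbnf" (len 9), cursors c1@0 c2@1 c4@2 c3@6, authorship .........
After op 5 (insert('b')): buffer="bhbtbyvjrbbnf" (len 13), cursors c1@1 c2@3 c4@5 c3@10, authorship 1.2.4....3...
Authorship (.=original, N=cursor N): 1 . 2 . 4 . . . . 3 . . .
Index 4: author = 4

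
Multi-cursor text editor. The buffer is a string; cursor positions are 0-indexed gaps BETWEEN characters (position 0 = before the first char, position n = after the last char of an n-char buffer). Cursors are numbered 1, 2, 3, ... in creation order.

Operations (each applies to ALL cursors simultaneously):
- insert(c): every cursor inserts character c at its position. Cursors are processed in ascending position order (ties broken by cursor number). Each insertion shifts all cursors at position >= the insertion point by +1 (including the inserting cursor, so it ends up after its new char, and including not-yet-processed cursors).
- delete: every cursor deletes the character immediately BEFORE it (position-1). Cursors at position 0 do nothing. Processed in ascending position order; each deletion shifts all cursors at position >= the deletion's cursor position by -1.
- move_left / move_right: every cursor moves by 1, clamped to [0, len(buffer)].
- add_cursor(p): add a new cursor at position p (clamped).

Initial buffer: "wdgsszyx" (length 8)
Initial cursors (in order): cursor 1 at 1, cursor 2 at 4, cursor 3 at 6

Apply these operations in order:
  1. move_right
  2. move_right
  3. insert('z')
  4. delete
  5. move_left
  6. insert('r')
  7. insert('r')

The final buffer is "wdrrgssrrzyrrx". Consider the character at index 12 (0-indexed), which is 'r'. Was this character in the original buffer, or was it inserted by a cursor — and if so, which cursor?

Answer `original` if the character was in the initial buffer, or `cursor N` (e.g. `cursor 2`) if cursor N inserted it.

After op 1 (move_right): buffer="wdgsszyx" (len 8), cursors c1@2 c2@5 c3@7, authorship ........
After op 2 (move_right): buffer="wdgsszyx" (len 8), cursors c1@3 c2@6 c3@8, authorship ........
After op 3 (insert('z')): buffer="wdgzsszzyxz" (len 11), cursors c1@4 c2@8 c3@11, authorship ...1...2..3
After op 4 (delete): buffer="wdgsszyx" (len 8), cursors c1@3 c2@6 c3@8, authorship ........
After op 5 (move_left): buffer="wdgsszyx" (len 8), cursors c1@2 c2@5 c3@7, authorship ........
After op 6 (insert('r')): buffer="wdrgssrzyrx" (len 11), cursors c1@3 c2@7 c3@10, authorship ..1...2..3.
After op 7 (insert('r')): buffer="wdrrgssrrzyrrx" (len 14), cursors c1@4 c2@9 c3@13, authorship ..11...22..33.
Authorship (.=original, N=cursor N): . . 1 1 . . . 2 2 . . 3 3 .
Index 12: author = 3

Answer: cursor 3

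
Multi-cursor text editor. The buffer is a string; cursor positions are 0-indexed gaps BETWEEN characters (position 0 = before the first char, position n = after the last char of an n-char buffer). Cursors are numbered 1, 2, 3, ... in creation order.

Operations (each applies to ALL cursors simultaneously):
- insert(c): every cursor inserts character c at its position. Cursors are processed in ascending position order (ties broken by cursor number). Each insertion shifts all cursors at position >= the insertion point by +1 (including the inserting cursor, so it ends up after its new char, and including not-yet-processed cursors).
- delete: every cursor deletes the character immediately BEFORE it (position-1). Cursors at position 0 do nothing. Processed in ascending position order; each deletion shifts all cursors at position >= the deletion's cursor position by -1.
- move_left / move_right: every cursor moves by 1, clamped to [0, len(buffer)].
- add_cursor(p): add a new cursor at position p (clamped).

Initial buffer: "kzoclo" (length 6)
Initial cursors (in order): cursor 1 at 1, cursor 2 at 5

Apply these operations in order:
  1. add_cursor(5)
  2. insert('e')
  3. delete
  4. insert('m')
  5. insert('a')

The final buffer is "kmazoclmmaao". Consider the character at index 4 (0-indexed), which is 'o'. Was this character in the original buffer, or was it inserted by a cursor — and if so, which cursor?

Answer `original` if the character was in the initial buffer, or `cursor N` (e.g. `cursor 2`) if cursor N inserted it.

Answer: original

Derivation:
After op 1 (add_cursor(5)): buffer="kzoclo" (len 6), cursors c1@1 c2@5 c3@5, authorship ......
After op 2 (insert('e')): buffer="kezocleeo" (len 9), cursors c1@2 c2@8 c3@8, authorship .1....23.
After op 3 (delete): buffer="kzoclo" (len 6), cursors c1@1 c2@5 c3@5, authorship ......
After op 4 (insert('m')): buffer="kmzoclmmo" (len 9), cursors c1@2 c2@8 c3@8, authorship .1....23.
After op 5 (insert('a')): buffer="kmazoclmmaao" (len 12), cursors c1@3 c2@11 c3@11, authorship .11....2323.
Authorship (.=original, N=cursor N): . 1 1 . . . . 2 3 2 3 .
Index 4: author = original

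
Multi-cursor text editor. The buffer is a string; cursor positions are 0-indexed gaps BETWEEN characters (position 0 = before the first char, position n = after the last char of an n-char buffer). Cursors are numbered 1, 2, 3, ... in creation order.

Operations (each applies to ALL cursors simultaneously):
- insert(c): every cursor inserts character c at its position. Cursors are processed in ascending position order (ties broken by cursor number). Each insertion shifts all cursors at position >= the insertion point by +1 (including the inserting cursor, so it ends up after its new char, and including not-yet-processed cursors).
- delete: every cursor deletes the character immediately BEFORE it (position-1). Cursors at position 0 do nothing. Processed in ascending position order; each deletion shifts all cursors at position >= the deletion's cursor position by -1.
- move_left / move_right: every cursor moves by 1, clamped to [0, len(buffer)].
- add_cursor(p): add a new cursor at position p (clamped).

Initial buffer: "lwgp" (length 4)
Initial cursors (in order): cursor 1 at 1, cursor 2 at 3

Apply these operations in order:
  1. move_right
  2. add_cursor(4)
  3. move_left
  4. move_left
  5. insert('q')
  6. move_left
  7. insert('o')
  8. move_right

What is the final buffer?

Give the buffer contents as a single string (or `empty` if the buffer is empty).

Answer: oqlwqooqgp

Derivation:
After op 1 (move_right): buffer="lwgp" (len 4), cursors c1@2 c2@4, authorship ....
After op 2 (add_cursor(4)): buffer="lwgp" (len 4), cursors c1@2 c2@4 c3@4, authorship ....
After op 3 (move_left): buffer="lwgp" (len 4), cursors c1@1 c2@3 c3@3, authorship ....
After op 4 (move_left): buffer="lwgp" (len 4), cursors c1@0 c2@2 c3@2, authorship ....
After op 5 (insert('q')): buffer="qlwqqgp" (len 7), cursors c1@1 c2@5 c3@5, authorship 1..23..
After op 6 (move_left): buffer="qlwqqgp" (len 7), cursors c1@0 c2@4 c3@4, authorship 1..23..
After op 7 (insert('o')): buffer="oqlwqooqgp" (len 10), cursors c1@1 c2@7 c3@7, authorship 11..2233..
After op 8 (move_right): buffer="oqlwqooqgp" (len 10), cursors c1@2 c2@8 c3@8, authorship 11..2233..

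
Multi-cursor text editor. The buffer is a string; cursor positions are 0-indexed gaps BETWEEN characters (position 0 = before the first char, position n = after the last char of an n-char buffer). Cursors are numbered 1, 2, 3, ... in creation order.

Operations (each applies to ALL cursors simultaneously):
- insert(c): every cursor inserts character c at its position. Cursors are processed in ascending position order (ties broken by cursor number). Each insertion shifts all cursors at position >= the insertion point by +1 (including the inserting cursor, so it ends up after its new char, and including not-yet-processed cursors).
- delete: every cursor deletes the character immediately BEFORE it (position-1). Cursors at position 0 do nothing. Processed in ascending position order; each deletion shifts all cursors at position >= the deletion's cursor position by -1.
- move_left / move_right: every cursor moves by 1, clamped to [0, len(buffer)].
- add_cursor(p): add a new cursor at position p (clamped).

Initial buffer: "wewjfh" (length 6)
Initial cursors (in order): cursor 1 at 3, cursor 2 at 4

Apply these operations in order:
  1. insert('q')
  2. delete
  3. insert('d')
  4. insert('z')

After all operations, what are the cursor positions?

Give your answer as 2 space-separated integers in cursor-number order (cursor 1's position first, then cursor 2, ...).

Answer: 5 8

Derivation:
After op 1 (insert('q')): buffer="wewqjqfh" (len 8), cursors c1@4 c2@6, authorship ...1.2..
After op 2 (delete): buffer="wewjfh" (len 6), cursors c1@3 c2@4, authorship ......
After op 3 (insert('d')): buffer="wewdjdfh" (len 8), cursors c1@4 c2@6, authorship ...1.2..
After op 4 (insert('z')): buffer="wewdzjdzfh" (len 10), cursors c1@5 c2@8, authorship ...11.22..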